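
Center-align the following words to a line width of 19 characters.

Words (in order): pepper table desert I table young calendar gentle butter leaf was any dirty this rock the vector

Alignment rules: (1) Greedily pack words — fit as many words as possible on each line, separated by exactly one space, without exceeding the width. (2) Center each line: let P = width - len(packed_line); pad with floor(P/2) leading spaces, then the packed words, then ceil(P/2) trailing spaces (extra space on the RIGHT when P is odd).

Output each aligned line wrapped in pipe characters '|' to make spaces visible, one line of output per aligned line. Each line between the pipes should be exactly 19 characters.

Answer: |pepper table desert|
|   I table young   |
|  calendar gentle  |
|butter leaf was any|
|dirty this rock the|
|      vector       |

Derivation:
Line 1: ['pepper', 'table', 'desert'] (min_width=19, slack=0)
Line 2: ['I', 'table', 'young'] (min_width=13, slack=6)
Line 3: ['calendar', 'gentle'] (min_width=15, slack=4)
Line 4: ['butter', 'leaf', 'was', 'any'] (min_width=19, slack=0)
Line 5: ['dirty', 'this', 'rock', 'the'] (min_width=19, slack=0)
Line 6: ['vector'] (min_width=6, slack=13)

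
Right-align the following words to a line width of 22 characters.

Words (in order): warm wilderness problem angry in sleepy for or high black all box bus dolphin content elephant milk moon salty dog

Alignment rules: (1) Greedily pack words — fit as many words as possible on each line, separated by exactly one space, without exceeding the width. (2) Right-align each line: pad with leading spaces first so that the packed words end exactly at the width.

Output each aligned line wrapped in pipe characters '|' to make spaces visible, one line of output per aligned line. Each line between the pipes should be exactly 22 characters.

Answer: |       warm wilderness|
|      problem angry in|
|    sleepy for or high|
|     black all box bus|
|       dolphin content|
|    elephant milk moon|
|             salty dog|

Derivation:
Line 1: ['warm', 'wilderness'] (min_width=15, slack=7)
Line 2: ['problem', 'angry', 'in'] (min_width=16, slack=6)
Line 3: ['sleepy', 'for', 'or', 'high'] (min_width=18, slack=4)
Line 4: ['black', 'all', 'box', 'bus'] (min_width=17, slack=5)
Line 5: ['dolphin', 'content'] (min_width=15, slack=7)
Line 6: ['elephant', 'milk', 'moon'] (min_width=18, slack=4)
Line 7: ['salty', 'dog'] (min_width=9, slack=13)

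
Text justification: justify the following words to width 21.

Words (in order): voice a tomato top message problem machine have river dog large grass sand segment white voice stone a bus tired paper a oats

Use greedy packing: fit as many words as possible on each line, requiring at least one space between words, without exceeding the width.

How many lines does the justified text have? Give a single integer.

Answer: 7

Derivation:
Line 1: ['voice', 'a', 'tomato', 'top'] (min_width=18, slack=3)
Line 2: ['message', 'problem'] (min_width=15, slack=6)
Line 3: ['machine', 'have', 'river'] (min_width=18, slack=3)
Line 4: ['dog', 'large', 'grass', 'sand'] (min_width=20, slack=1)
Line 5: ['segment', 'white', 'voice'] (min_width=19, slack=2)
Line 6: ['stone', 'a', 'bus', 'tired'] (min_width=17, slack=4)
Line 7: ['paper', 'a', 'oats'] (min_width=12, slack=9)
Total lines: 7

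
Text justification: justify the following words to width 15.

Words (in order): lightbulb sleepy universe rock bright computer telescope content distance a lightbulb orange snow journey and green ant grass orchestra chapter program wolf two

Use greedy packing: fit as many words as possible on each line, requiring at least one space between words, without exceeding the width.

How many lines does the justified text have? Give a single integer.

Line 1: ['lightbulb'] (min_width=9, slack=6)
Line 2: ['sleepy', 'universe'] (min_width=15, slack=0)
Line 3: ['rock', 'bright'] (min_width=11, slack=4)
Line 4: ['computer'] (min_width=8, slack=7)
Line 5: ['telescope'] (min_width=9, slack=6)
Line 6: ['content'] (min_width=7, slack=8)
Line 7: ['distance', 'a'] (min_width=10, slack=5)
Line 8: ['lightbulb'] (min_width=9, slack=6)
Line 9: ['orange', 'snow'] (min_width=11, slack=4)
Line 10: ['journey', 'and'] (min_width=11, slack=4)
Line 11: ['green', 'ant', 'grass'] (min_width=15, slack=0)
Line 12: ['orchestra'] (min_width=9, slack=6)
Line 13: ['chapter', 'program'] (min_width=15, slack=0)
Line 14: ['wolf', 'two'] (min_width=8, slack=7)
Total lines: 14

Answer: 14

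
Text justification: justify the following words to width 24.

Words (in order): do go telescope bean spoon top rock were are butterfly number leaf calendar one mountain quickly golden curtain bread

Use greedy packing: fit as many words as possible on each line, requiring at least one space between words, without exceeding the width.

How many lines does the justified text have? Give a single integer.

Answer: 6

Derivation:
Line 1: ['do', 'go', 'telescope', 'bean'] (min_width=20, slack=4)
Line 2: ['spoon', 'top', 'rock', 'were', 'are'] (min_width=23, slack=1)
Line 3: ['butterfly', 'number', 'leaf'] (min_width=21, slack=3)
Line 4: ['calendar', 'one', 'mountain'] (min_width=21, slack=3)
Line 5: ['quickly', 'golden', 'curtain'] (min_width=22, slack=2)
Line 6: ['bread'] (min_width=5, slack=19)
Total lines: 6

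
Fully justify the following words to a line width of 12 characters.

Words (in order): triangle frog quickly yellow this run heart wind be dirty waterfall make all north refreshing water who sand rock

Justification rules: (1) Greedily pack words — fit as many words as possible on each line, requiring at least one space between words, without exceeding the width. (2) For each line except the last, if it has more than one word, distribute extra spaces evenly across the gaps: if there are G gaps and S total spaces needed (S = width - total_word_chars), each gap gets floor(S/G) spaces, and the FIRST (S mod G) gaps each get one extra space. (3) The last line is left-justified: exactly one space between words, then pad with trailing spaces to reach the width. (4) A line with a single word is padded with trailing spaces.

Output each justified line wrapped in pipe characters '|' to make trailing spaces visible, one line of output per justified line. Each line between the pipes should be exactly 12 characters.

Answer: |triangle    |
|frog quickly|
|yellow  this|
|run    heart|
|wind      be|
|dirty       |
|waterfall   |
|make     all|
|north       |
|refreshing  |
|water    who|
|sand rock   |

Derivation:
Line 1: ['triangle'] (min_width=8, slack=4)
Line 2: ['frog', 'quickly'] (min_width=12, slack=0)
Line 3: ['yellow', 'this'] (min_width=11, slack=1)
Line 4: ['run', 'heart'] (min_width=9, slack=3)
Line 5: ['wind', 'be'] (min_width=7, slack=5)
Line 6: ['dirty'] (min_width=5, slack=7)
Line 7: ['waterfall'] (min_width=9, slack=3)
Line 8: ['make', 'all'] (min_width=8, slack=4)
Line 9: ['north'] (min_width=5, slack=7)
Line 10: ['refreshing'] (min_width=10, slack=2)
Line 11: ['water', 'who'] (min_width=9, slack=3)
Line 12: ['sand', 'rock'] (min_width=9, slack=3)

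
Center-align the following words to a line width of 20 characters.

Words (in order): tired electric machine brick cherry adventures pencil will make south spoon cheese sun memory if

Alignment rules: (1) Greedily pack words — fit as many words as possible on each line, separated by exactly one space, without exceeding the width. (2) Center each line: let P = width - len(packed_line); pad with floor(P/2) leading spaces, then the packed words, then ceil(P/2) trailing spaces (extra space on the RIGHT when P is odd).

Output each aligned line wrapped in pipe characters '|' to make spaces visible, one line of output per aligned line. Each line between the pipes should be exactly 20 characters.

Line 1: ['tired', 'electric'] (min_width=14, slack=6)
Line 2: ['machine', 'brick', 'cherry'] (min_width=20, slack=0)
Line 3: ['adventures', 'pencil'] (min_width=17, slack=3)
Line 4: ['will', 'make', 'south'] (min_width=15, slack=5)
Line 5: ['spoon', 'cheese', 'sun'] (min_width=16, slack=4)
Line 6: ['memory', 'if'] (min_width=9, slack=11)

Answer: |   tired electric   |
|machine brick cherry|
| adventures pencil  |
|  will make south   |
|  spoon cheese sun  |
|     memory if      |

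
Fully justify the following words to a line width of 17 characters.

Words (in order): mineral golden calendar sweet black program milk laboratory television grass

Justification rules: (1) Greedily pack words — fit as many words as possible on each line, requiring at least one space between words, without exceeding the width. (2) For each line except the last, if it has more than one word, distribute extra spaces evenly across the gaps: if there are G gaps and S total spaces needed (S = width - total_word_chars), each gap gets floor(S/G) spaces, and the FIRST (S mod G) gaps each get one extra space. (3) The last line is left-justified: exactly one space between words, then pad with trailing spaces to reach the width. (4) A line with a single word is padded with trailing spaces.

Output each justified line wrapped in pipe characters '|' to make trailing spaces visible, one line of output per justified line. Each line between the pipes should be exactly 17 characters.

Line 1: ['mineral', 'golden'] (min_width=14, slack=3)
Line 2: ['calendar', 'sweet'] (min_width=14, slack=3)
Line 3: ['black', 'program'] (min_width=13, slack=4)
Line 4: ['milk', 'laboratory'] (min_width=15, slack=2)
Line 5: ['television', 'grass'] (min_width=16, slack=1)

Answer: |mineral    golden|
|calendar    sweet|
|black     program|
|milk   laboratory|
|television grass |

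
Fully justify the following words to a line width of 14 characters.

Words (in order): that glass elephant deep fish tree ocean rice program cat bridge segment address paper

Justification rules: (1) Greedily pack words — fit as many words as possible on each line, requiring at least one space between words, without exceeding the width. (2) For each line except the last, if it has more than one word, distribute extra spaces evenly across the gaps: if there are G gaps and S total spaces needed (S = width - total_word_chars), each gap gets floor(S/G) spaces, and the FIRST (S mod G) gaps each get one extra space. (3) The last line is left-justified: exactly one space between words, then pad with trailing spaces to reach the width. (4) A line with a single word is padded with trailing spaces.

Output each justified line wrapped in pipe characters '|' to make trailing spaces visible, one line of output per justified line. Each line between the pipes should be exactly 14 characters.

Answer: |that     glass|
|elephant  deep|
|fish      tree|
|ocean     rice|
|program    cat|
|bridge segment|
|address paper |

Derivation:
Line 1: ['that', 'glass'] (min_width=10, slack=4)
Line 2: ['elephant', 'deep'] (min_width=13, slack=1)
Line 3: ['fish', 'tree'] (min_width=9, slack=5)
Line 4: ['ocean', 'rice'] (min_width=10, slack=4)
Line 5: ['program', 'cat'] (min_width=11, slack=3)
Line 6: ['bridge', 'segment'] (min_width=14, slack=0)
Line 7: ['address', 'paper'] (min_width=13, slack=1)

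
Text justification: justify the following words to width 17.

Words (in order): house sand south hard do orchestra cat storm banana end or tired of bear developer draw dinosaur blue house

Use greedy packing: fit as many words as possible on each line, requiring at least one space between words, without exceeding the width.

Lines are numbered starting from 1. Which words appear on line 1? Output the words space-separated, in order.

Line 1: ['house', 'sand', 'south'] (min_width=16, slack=1)
Line 2: ['hard', 'do', 'orchestra'] (min_width=17, slack=0)
Line 3: ['cat', 'storm', 'banana'] (min_width=16, slack=1)
Line 4: ['end', 'or', 'tired', 'of'] (min_width=15, slack=2)
Line 5: ['bear', 'developer'] (min_width=14, slack=3)
Line 6: ['draw', 'dinosaur'] (min_width=13, slack=4)
Line 7: ['blue', 'house'] (min_width=10, slack=7)

Answer: house sand south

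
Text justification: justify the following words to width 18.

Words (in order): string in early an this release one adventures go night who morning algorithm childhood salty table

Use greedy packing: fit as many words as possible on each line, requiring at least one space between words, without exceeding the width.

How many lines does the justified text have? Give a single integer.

Answer: 7

Derivation:
Line 1: ['string', 'in', 'early', 'an'] (min_width=18, slack=0)
Line 2: ['this', 'release', 'one'] (min_width=16, slack=2)
Line 3: ['adventures', 'go'] (min_width=13, slack=5)
Line 4: ['night', 'who', 'morning'] (min_width=17, slack=1)
Line 5: ['algorithm'] (min_width=9, slack=9)
Line 6: ['childhood', 'salty'] (min_width=15, slack=3)
Line 7: ['table'] (min_width=5, slack=13)
Total lines: 7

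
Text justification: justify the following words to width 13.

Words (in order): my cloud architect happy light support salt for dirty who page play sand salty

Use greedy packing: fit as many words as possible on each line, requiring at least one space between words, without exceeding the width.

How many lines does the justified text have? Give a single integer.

Answer: 7

Derivation:
Line 1: ['my', 'cloud'] (min_width=8, slack=5)
Line 2: ['architect'] (min_width=9, slack=4)
Line 3: ['happy', 'light'] (min_width=11, slack=2)
Line 4: ['support', 'salt'] (min_width=12, slack=1)
Line 5: ['for', 'dirty', 'who'] (min_width=13, slack=0)
Line 6: ['page', 'play'] (min_width=9, slack=4)
Line 7: ['sand', 'salty'] (min_width=10, slack=3)
Total lines: 7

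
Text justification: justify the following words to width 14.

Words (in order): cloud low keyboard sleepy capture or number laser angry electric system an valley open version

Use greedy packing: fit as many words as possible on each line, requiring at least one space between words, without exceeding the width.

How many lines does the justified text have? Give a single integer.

Answer: 9

Derivation:
Line 1: ['cloud', 'low'] (min_width=9, slack=5)
Line 2: ['keyboard'] (min_width=8, slack=6)
Line 3: ['sleepy', 'capture'] (min_width=14, slack=0)
Line 4: ['or', 'number'] (min_width=9, slack=5)
Line 5: ['laser', 'angry'] (min_width=11, slack=3)
Line 6: ['electric'] (min_width=8, slack=6)
Line 7: ['system', 'an'] (min_width=9, slack=5)
Line 8: ['valley', 'open'] (min_width=11, slack=3)
Line 9: ['version'] (min_width=7, slack=7)
Total lines: 9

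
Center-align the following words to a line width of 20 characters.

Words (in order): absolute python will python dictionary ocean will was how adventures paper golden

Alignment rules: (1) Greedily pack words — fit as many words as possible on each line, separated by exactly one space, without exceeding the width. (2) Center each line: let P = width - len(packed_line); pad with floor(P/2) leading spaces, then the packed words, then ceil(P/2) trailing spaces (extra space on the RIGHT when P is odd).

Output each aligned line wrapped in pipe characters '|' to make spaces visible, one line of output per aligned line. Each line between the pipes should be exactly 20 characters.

Answer: |absolute python will|
| python dictionary  |
| ocean will was how |
|  adventures paper  |
|       golden       |

Derivation:
Line 1: ['absolute', 'python', 'will'] (min_width=20, slack=0)
Line 2: ['python', 'dictionary'] (min_width=17, slack=3)
Line 3: ['ocean', 'will', 'was', 'how'] (min_width=18, slack=2)
Line 4: ['adventures', 'paper'] (min_width=16, slack=4)
Line 5: ['golden'] (min_width=6, slack=14)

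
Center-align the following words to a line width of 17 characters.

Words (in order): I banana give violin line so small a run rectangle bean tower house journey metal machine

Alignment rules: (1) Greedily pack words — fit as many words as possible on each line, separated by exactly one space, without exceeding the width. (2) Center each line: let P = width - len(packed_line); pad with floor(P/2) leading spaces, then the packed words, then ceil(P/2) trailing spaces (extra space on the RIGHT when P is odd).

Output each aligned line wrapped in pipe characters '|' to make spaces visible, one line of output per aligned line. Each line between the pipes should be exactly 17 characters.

Line 1: ['I', 'banana', 'give'] (min_width=13, slack=4)
Line 2: ['violin', 'line', 'so'] (min_width=14, slack=3)
Line 3: ['small', 'a', 'run'] (min_width=11, slack=6)
Line 4: ['rectangle', 'bean'] (min_width=14, slack=3)
Line 5: ['tower', 'house'] (min_width=11, slack=6)
Line 6: ['journey', 'metal'] (min_width=13, slack=4)
Line 7: ['machine'] (min_width=7, slack=10)

Answer: |  I banana give  |
| violin line so  |
|   small a run   |
| rectangle bean  |
|   tower house   |
|  journey metal  |
|     machine     |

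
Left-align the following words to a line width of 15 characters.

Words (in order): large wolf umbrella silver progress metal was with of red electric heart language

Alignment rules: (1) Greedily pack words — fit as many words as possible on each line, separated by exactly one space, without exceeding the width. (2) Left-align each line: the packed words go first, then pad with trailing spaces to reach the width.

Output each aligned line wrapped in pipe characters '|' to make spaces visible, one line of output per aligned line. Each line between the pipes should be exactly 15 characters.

Line 1: ['large', 'wolf'] (min_width=10, slack=5)
Line 2: ['umbrella', 'silver'] (min_width=15, slack=0)
Line 3: ['progress', 'metal'] (min_width=14, slack=1)
Line 4: ['was', 'with', 'of', 'red'] (min_width=15, slack=0)
Line 5: ['electric', 'heart'] (min_width=14, slack=1)
Line 6: ['language'] (min_width=8, slack=7)

Answer: |large wolf     |
|umbrella silver|
|progress metal |
|was with of red|
|electric heart |
|language       |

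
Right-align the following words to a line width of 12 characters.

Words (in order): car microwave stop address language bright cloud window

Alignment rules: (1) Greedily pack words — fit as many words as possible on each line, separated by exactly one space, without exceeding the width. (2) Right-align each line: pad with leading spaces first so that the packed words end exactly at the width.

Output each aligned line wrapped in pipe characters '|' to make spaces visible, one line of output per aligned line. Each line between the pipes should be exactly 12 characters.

Line 1: ['car'] (min_width=3, slack=9)
Line 2: ['microwave'] (min_width=9, slack=3)
Line 3: ['stop', 'address'] (min_width=12, slack=0)
Line 4: ['language'] (min_width=8, slack=4)
Line 5: ['bright', 'cloud'] (min_width=12, slack=0)
Line 6: ['window'] (min_width=6, slack=6)

Answer: |         car|
|   microwave|
|stop address|
|    language|
|bright cloud|
|      window|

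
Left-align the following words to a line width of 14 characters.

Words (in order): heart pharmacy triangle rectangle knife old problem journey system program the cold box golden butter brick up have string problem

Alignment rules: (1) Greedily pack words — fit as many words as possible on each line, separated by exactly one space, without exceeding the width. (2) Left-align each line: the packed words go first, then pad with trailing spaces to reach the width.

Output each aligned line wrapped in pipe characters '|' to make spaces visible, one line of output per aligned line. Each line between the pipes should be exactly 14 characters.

Answer: |heart pharmacy|
|triangle      |
|rectangle     |
|knife old     |
|problem       |
|journey system|
|program the   |
|cold box      |
|golden butter |
|brick up have |
|string problem|

Derivation:
Line 1: ['heart', 'pharmacy'] (min_width=14, slack=0)
Line 2: ['triangle'] (min_width=8, slack=6)
Line 3: ['rectangle'] (min_width=9, slack=5)
Line 4: ['knife', 'old'] (min_width=9, slack=5)
Line 5: ['problem'] (min_width=7, slack=7)
Line 6: ['journey', 'system'] (min_width=14, slack=0)
Line 7: ['program', 'the'] (min_width=11, slack=3)
Line 8: ['cold', 'box'] (min_width=8, slack=6)
Line 9: ['golden', 'butter'] (min_width=13, slack=1)
Line 10: ['brick', 'up', 'have'] (min_width=13, slack=1)
Line 11: ['string', 'problem'] (min_width=14, slack=0)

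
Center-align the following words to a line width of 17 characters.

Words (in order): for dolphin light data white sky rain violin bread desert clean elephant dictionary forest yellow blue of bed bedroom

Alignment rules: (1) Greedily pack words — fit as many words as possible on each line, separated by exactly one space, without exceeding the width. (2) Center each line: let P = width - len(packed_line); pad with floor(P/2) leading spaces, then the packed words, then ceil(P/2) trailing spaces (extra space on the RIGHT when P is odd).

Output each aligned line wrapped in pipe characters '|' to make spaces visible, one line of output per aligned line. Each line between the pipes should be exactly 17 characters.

Line 1: ['for', 'dolphin', 'light'] (min_width=17, slack=0)
Line 2: ['data', 'white', 'sky'] (min_width=14, slack=3)
Line 3: ['rain', 'violin', 'bread'] (min_width=17, slack=0)
Line 4: ['desert', 'clean'] (min_width=12, slack=5)
Line 5: ['elephant'] (min_width=8, slack=9)
Line 6: ['dictionary', 'forest'] (min_width=17, slack=0)
Line 7: ['yellow', 'blue', 'of'] (min_width=14, slack=3)
Line 8: ['bed', 'bedroom'] (min_width=11, slack=6)

Answer: |for dolphin light|
| data white sky  |
|rain violin bread|
|  desert clean   |
|    elephant     |
|dictionary forest|
| yellow blue of  |
|   bed bedroom   |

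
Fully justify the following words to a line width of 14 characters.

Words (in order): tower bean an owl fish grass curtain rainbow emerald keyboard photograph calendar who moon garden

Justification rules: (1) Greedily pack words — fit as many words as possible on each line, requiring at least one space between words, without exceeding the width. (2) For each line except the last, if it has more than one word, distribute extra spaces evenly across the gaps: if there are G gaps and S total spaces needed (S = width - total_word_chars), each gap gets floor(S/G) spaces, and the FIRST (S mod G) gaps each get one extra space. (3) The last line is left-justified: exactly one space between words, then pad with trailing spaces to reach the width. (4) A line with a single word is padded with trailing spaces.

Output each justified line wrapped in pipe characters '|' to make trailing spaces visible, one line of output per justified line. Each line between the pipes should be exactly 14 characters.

Line 1: ['tower', 'bean', 'an'] (min_width=13, slack=1)
Line 2: ['owl', 'fish', 'grass'] (min_width=14, slack=0)
Line 3: ['curtain'] (min_width=7, slack=7)
Line 4: ['rainbow'] (min_width=7, slack=7)
Line 5: ['emerald'] (min_width=7, slack=7)
Line 6: ['keyboard'] (min_width=8, slack=6)
Line 7: ['photograph'] (min_width=10, slack=4)
Line 8: ['calendar', 'who'] (min_width=12, slack=2)
Line 9: ['moon', 'garden'] (min_width=11, slack=3)

Answer: |tower  bean an|
|owl fish grass|
|curtain       |
|rainbow       |
|emerald       |
|keyboard      |
|photograph    |
|calendar   who|
|moon garden   |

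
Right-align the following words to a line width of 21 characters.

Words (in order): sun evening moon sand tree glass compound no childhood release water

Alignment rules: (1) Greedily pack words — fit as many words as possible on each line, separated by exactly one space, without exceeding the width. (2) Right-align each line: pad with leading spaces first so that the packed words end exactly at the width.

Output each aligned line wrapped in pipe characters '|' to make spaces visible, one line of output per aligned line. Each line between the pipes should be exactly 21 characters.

Answer: |sun evening moon sand|
|  tree glass compound|
| no childhood release|
|                water|

Derivation:
Line 1: ['sun', 'evening', 'moon', 'sand'] (min_width=21, slack=0)
Line 2: ['tree', 'glass', 'compound'] (min_width=19, slack=2)
Line 3: ['no', 'childhood', 'release'] (min_width=20, slack=1)
Line 4: ['water'] (min_width=5, slack=16)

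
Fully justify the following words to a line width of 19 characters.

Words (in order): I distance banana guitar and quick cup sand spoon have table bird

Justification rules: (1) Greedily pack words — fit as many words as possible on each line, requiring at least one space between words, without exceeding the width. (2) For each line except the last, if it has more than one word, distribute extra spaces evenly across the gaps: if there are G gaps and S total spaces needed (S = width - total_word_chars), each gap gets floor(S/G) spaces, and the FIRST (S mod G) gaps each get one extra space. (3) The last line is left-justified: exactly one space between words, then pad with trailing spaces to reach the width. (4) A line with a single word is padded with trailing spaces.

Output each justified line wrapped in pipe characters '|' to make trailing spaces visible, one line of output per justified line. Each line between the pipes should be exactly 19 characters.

Line 1: ['I', 'distance', 'banana'] (min_width=17, slack=2)
Line 2: ['guitar', 'and', 'quick'] (min_width=16, slack=3)
Line 3: ['cup', 'sand', 'spoon', 'have'] (min_width=19, slack=0)
Line 4: ['table', 'bird'] (min_width=10, slack=9)

Answer: |I  distance  banana|
|guitar   and  quick|
|cup sand spoon have|
|table bird         |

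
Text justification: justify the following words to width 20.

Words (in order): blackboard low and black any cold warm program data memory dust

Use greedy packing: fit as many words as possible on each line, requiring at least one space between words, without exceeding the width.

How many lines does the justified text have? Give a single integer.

Line 1: ['blackboard', 'low', 'and'] (min_width=18, slack=2)
Line 2: ['black', 'any', 'cold', 'warm'] (min_width=19, slack=1)
Line 3: ['program', 'data', 'memory'] (min_width=19, slack=1)
Line 4: ['dust'] (min_width=4, slack=16)
Total lines: 4

Answer: 4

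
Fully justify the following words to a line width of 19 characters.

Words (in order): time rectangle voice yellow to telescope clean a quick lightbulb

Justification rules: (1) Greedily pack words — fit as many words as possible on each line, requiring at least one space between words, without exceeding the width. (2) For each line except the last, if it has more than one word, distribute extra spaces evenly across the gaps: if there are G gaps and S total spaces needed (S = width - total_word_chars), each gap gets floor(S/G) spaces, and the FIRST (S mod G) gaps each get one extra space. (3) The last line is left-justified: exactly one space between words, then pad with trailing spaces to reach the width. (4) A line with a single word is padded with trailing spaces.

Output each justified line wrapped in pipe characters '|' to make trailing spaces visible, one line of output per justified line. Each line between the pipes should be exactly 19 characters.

Answer: |time      rectangle|
|voice   yellow   to|
|telescope  clean  a|
|quick lightbulb    |

Derivation:
Line 1: ['time', 'rectangle'] (min_width=14, slack=5)
Line 2: ['voice', 'yellow', 'to'] (min_width=15, slack=4)
Line 3: ['telescope', 'clean', 'a'] (min_width=17, slack=2)
Line 4: ['quick', 'lightbulb'] (min_width=15, slack=4)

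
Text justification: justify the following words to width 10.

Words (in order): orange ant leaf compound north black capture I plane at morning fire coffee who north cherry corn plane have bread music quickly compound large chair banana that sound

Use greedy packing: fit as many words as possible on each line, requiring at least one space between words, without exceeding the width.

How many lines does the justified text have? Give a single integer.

Answer: 21

Derivation:
Line 1: ['orange', 'ant'] (min_width=10, slack=0)
Line 2: ['leaf'] (min_width=4, slack=6)
Line 3: ['compound'] (min_width=8, slack=2)
Line 4: ['north'] (min_width=5, slack=5)
Line 5: ['black'] (min_width=5, slack=5)
Line 6: ['capture', 'I'] (min_width=9, slack=1)
Line 7: ['plane', 'at'] (min_width=8, slack=2)
Line 8: ['morning'] (min_width=7, slack=3)
Line 9: ['fire'] (min_width=4, slack=6)
Line 10: ['coffee', 'who'] (min_width=10, slack=0)
Line 11: ['north'] (min_width=5, slack=5)
Line 12: ['cherry'] (min_width=6, slack=4)
Line 13: ['corn', 'plane'] (min_width=10, slack=0)
Line 14: ['have', 'bread'] (min_width=10, slack=0)
Line 15: ['music'] (min_width=5, slack=5)
Line 16: ['quickly'] (min_width=7, slack=3)
Line 17: ['compound'] (min_width=8, slack=2)
Line 18: ['large'] (min_width=5, slack=5)
Line 19: ['chair'] (min_width=5, slack=5)
Line 20: ['banana'] (min_width=6, slack=4)
Line 21: ['that', 'sound'] (min_width=10, slack=0)
Total lines: 21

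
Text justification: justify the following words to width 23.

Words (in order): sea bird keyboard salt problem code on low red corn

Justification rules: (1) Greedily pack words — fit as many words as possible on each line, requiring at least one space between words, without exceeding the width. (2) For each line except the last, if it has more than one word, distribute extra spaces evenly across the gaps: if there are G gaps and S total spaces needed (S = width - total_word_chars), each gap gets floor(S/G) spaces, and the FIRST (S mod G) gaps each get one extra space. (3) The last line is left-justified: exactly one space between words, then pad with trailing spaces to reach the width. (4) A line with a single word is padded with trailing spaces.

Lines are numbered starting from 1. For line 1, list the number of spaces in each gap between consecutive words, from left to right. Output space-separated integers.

Answer: 2 1 1

Derivation:
Line 1: ['sea', 'bird', 'keyboard', 'salt'] (min_width=22, slack=1)
Line 2: ['problem', 'code', 'on', 'low', 'red'] (min_width=23, slack=0)
Line 3: ['corn'] (min_width=4, slack=19)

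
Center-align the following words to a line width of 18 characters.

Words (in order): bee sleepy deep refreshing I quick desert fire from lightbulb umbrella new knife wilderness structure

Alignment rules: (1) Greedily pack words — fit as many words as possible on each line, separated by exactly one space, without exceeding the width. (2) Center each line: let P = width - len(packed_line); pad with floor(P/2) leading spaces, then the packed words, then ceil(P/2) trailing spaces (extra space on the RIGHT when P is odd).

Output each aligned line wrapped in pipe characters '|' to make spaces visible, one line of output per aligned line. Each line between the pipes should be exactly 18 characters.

Answer: | bee sleepy deep  |
|refreshing I quick|
| desert fire from |
|lightbulb umbrella|
|    new knife     |
|    wilderness    |
|    structure     |

Derivation:
Line 1: ['bee', 'sleepy', 'deep'] (min_width=15, slack=3)
Line 2: ['refreshing', 'I', 'quick'] (min_width=18, slack=0)
Line 3: ['desert', 'fire', 'from'] (min_width=16, slack=2)
Line 4: ['lightbulb', 'umbrella'] (min_width=18, slack=0)
Line 5: ['new', 'knife'] (min_width=9, slack=9)
Line 6: ['wilderness'] (min_width=10, slack=8)
Line 7: ['structure'] (min_width=9, slack=9)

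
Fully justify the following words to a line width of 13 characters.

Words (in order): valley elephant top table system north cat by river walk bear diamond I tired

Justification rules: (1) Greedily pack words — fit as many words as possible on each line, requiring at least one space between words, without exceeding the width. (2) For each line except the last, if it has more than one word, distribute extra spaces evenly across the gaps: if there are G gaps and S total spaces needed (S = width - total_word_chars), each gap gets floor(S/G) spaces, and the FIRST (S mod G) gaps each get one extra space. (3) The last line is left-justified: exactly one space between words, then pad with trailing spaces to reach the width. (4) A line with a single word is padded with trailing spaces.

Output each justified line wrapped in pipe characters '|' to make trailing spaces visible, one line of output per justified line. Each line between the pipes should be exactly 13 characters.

Line 1: ['valley'] (min_width=6, slack=7)
Line 2: ['elephant', 'top'] (min_width=12, slack=1)
Line 3: ['table', 'system'] (min_width=12, slack=1)
Line 4: ['north', 'cat', 'by'] (min_width=12, slack=1)
Line 5: ['river', 'walk'] (min_width=10, slack=3)
Line 6: ['bear', 'diamond'] (min_width=12, slack=1)
Line 7: ['I', 'tired'] (min_width=7, slack=6)

Answer: |valley       |
|elephant  top|
|table  system|
|north  cat by|
|river    walk|
|bear  diamond|
|I tired      |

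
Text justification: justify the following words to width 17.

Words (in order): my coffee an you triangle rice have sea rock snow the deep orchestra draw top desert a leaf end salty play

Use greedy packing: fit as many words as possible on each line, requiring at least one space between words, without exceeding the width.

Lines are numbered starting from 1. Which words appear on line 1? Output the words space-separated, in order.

Line 1: ['my', 'coffee', 'an', 'you'] (min_width=16, slack=1)
Line 2: ['triangle', 'rice'] (min_width=13, slack=4)
Line 3: ['have', 'sea', 'rock'] (min_width=13, slack=4)
Line 4: ['snow', 'the', 'deep'] (min_width=13, slack=4)
Line 5: ['orchestra', 'draw'] (min_width=14, slack=3)
Line 6: ['top', 'desert', 'a', 'leaf'] (min_width=17, slack=0)
Line 7: ['end', 'salty', 'play'] (min_width=14, slack=3)

Answer: my coffee an you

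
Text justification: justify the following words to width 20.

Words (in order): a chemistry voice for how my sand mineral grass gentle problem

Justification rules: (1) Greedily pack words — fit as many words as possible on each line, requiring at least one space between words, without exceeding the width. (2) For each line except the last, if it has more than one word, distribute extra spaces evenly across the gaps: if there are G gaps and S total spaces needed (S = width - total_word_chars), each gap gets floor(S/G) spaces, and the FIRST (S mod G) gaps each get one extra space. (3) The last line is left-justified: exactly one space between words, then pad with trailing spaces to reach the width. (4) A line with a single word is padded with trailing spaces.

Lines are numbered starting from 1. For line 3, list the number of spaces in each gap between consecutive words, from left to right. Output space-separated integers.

Answer: 1 1

Derivation:
Line 1: ['a', 'chemistry', 'voice'] (min_width=17, slack=3)
Line 2: ['for', 'how', 'my', 'sand'] (min_width=15, slack=5)
Line 3: ['mineral', 'grass', 'gentle'] (min_width=20, slack=0)
Line 4: ['problem'] (min_width=7, slack=13)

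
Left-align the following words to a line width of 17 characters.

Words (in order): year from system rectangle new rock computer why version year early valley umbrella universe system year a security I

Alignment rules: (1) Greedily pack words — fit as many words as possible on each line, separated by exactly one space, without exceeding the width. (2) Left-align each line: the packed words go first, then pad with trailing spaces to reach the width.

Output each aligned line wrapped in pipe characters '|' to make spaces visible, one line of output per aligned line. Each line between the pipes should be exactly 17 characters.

Answer: |year from system |
|rectangle new    |
|rock computer why|
|version year     |
|early valley     |
|umbrella universe|
|system year a    |
|security I       |

Derivation:
Line 1: ['year', 'from', 'system'] (min_width=16, slack=1)
Line 2: ['rectangle', 'new'] (min_width=13, slack=4)
Line 3: ['rock', 'computer', 'why'] (min_width=17, slack=0)
Line 4: ['version', 'year'] (min_width=12, slack=5)
Line 5: ['early', 'valley'] (min_width=12, slack=5)
Line 6: ['umbrella', 'universe'] (min_width=17, slack=0)
Line 7: ['system', 'year', 'a'] (min_width=13, slack=4)
Line 8: ['security', 'I'] (min_width=10, slack=7)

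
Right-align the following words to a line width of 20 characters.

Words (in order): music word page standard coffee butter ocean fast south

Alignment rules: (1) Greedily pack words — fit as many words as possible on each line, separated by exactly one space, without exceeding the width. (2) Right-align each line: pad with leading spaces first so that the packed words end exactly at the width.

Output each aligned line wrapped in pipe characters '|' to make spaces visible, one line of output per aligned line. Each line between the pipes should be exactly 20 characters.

Line 1: ['music', 'word', 'page'] (min_width=15, slack=5)
Line 2: ['standard', 'coffee'] (min_width=15, slack=5)
Line 3: ['butter', 'ocean', 'fast'] (min_width=17, slack=3)
Line 4: ['south'] (min_width=5, slack=15)

Answer: |     music word page|
|     standard coffee|
|   butter ocean fast|
|               south|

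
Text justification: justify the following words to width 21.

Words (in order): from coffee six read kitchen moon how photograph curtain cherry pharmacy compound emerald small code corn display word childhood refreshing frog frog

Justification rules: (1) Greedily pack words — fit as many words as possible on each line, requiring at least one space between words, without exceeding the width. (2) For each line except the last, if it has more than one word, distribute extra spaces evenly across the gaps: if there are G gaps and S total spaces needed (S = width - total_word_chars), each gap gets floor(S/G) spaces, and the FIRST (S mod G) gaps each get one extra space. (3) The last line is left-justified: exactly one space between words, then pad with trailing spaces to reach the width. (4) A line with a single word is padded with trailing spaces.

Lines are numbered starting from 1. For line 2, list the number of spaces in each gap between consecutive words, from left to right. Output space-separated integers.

Answer: 4 3

Derivation:
Line 1: ['from', 'coffee', 'six', 'read'] (min_width=20, slack=1)
Line 2: ['kitchen', 'moon', 'how'] (min_width=16, slack=5)
Line 3: ['photograph', 'curtain'] (min_width=18, slack=3)
Line 4: ['cherry', 'pharmacy'] (min_width=15, slack=6)
Line 5: ['compound', 'emerald'] (min_width=16, slack=5)
Line 6: ['small', 'code', 'corn'] (min_width=15, slack=6)
Line 7: ['display', 'word'] (min_width=12, slack=9)
Line 8: ['childhood', 'refreshing'] (min_width=20, slack=1)
Line 9: ['frog', 'frog'] (min_width=9, slack=12)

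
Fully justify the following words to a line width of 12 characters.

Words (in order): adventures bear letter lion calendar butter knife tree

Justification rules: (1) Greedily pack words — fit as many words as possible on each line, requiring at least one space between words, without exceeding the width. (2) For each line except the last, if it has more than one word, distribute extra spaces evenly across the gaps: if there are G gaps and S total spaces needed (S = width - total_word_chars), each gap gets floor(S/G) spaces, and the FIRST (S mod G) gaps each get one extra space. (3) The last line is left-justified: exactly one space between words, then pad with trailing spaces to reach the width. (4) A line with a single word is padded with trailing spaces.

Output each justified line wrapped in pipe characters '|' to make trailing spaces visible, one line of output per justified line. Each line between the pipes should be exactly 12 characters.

Line 1: ['adventures'] (min_width=10, slack=2)
Line 2: ['bear', 'letter'] (min_width=11, slack=1)
Line 3: ['lion'] (min_width=4, slack=8)
Line 4: ['calendar'] (min_width=8, slack=4)
Line 5: ['butter', 'knife'] (min_width=12, slack=0)
Line 6: ['tree'] (min_width=4, slack=8)

Answer: |adventures  |
|bear  letter|
|lion        |
|calendar    |
|butter knife|
|tree        |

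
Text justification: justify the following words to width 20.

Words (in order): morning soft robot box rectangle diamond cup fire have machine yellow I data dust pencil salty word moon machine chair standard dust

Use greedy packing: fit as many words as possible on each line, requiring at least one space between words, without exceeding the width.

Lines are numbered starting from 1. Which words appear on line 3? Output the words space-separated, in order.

Line 1: ['morning', 'soft', 'robot'] (min_width=18, slack=2)
Line 2: ['box', 'rectangle'] (min_width=13, slack=7)
Line 3: ['diamond', 'cup', 'fire'] (min_width=16, slack=4)
Line 4: ['have', 'machine', 'yellow'] (min_width=19, slack=1)
Line 5: ['I', 'data', 'dust', 'pencil'] (min_width=18, slack=2)
Line 6: ['salty', 'word', 'moon'] (min_width=15, slack=5)
Line 7: ['machine', 'chair'] (min_width=13, slack=7)
Line 8: ['standard', 'dust'] (min_width=13, slack=7)

Answer: diamond cup fire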